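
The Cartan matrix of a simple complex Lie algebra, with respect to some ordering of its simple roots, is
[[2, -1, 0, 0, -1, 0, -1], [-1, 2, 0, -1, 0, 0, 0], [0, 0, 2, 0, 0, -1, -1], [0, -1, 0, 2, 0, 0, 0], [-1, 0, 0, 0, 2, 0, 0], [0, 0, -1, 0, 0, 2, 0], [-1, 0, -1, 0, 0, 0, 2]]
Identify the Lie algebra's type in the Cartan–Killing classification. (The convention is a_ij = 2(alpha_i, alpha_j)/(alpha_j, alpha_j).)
The matrix has rank 7 with 2's on the diagonal. Reading the off-diagonal entries as Dynkin edges (a single edge where a_ij = a_ji = -1; a double or triple edge where a_ij * a_ji = 2 or 3), the diagram is a chain of 6 nodes with one extra node attached to the third node from one end (E_7). One simple-root ordering that puts it in standard form is (alpha_4, alpha_5, alpha_2, alpha_1, alpha_7, alpha_3, alpha_6). So the algebra is type E_7.

E_7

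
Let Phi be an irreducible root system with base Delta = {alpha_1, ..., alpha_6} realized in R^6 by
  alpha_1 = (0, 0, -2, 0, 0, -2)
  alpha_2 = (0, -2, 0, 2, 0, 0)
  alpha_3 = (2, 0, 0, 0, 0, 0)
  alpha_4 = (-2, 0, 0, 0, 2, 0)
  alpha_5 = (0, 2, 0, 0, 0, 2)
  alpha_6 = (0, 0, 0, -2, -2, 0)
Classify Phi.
B_6 (so(13))

Compute the Cartan integers a_ij = 2(alpha_i, alpha_j)/(alpha_j, alpha_j); the resulting 6x6 Cartan matrix is
[[2, 0, 0, 0, -1, 0], [0, 2, 0, 0, -1, -1], [0, 0, 2, -1, 0, 0], [0, 0, -2, 2, 0, -1], [-1, -1, 0, 0, 2, 0], [0, -1, 0, -1, 0, 2]].
The roots have two lengths (squared-length ratio 2:1); the short ones are alpha_{3}. The associated Dynkin diagram is a chain of 6 nodes with a double edge at one end; the terminal node there is the unique short simple root (B_6), so the type is B_6 (the algebra so(13)).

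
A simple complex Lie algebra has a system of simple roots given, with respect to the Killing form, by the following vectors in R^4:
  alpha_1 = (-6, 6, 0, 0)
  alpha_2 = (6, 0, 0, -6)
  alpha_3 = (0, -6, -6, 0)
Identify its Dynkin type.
A3

Compute the Cartan integers a_ij = 2(alpha_i, alpha_j)/(alpha_j, alpha_j); the resulting 3x3 Cartan matrix is
[[2, -1, -1], [-1, 2, 0], [-1, 0, 2]].
All simple roots have the same length, so the diagram is simply laced. The associated Dynkin diagram is a chain of 3 nodes with single edges (A_3), so the type is A_3 (the algebra sl(4)).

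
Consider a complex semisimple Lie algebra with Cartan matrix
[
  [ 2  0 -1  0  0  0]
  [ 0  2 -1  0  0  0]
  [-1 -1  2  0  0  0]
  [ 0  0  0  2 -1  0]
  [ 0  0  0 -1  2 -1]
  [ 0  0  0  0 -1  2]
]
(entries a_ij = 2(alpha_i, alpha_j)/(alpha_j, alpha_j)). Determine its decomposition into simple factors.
The diagram associated to this matrix has two connected components: the simple roots {alpha_1, alpha_2, alpha_3} form a chain of 3 nodes with single edges (A_3), and {alpha_4, alpha_5, alpha_6} form a chain of 3 nodes with single edges (A_3). A semisimple Lie algebra decomposes uniquely as the direct sum of simple ideals, one per connected component of its Dynkin diagram, so g ≅ A_3 ⊕ A_3 (dimension 15 + 15 = 30).

A_3 (sl(4)) ⊕ A_3 (sl(4))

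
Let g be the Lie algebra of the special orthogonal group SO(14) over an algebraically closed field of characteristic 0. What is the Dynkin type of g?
D_7 (so(14))

This is so(14) with 14 even, which has dimension 14(14-1)/2 = 91 and rank 14/2 = 7. In the classification of classical Lie algebras, the orthogonal algebra so(2n) in an even number of variables has type D_n; here n = 7, so the Dynkin diagram is a chain of 5 nodes with a fork of two nodes at one end (D_7). Hence the type is D_7.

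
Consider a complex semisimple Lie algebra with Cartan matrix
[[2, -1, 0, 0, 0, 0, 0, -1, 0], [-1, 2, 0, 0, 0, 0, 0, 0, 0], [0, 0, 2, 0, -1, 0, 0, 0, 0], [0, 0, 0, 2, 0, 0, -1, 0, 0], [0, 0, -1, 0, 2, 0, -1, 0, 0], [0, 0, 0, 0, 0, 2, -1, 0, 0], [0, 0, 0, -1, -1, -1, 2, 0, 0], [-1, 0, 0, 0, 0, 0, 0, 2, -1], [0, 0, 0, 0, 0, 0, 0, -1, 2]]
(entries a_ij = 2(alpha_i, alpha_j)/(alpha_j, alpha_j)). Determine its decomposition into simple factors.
The diagram associated to this matrix has two connected components: the simple roots {alpha_1, alpha_2, alpha_8, alpha_9} form a chain of 4 nodes with single edges (A_4), and {alpha_3, alpha_4, alpha_5, alpha_6, alpha_7} form a chain of 3 nodes with a fork of two nodes at one end (D_5). A semisimple Lie algebra decomposes uniquely as the direct sum of simple ideals, one per connected component of its Dynkin diagram, so g ≅ A_4 ⊕ D_5 (dimension 24 + 45 = 69).

A_4 + D_5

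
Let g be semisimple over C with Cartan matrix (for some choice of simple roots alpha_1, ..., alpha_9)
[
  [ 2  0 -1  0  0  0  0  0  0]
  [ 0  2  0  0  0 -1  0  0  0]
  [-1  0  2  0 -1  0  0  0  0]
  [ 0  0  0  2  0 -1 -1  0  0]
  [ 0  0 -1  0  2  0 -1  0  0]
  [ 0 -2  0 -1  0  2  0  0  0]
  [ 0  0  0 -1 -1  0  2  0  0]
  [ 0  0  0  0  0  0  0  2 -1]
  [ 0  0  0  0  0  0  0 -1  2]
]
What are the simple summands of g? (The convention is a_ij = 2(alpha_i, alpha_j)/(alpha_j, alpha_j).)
A_2 ⊕ B_7

The diagram associated to this matrix has two connected components: the simple roots {alpha_8, alpha_9} form a chain of 2 nodes with single edges (A_2), and {alpha_1, alpha_2, alpha_3, alpha_4, alpha_5, alpha_6, alpha_7} form a chain of 7 nodes with a double edge at one end; the terminal node there is the unique short simple root (B_7). A semisimple Lie algebra decomposes uniquely as the direct sum of simple ideals, one per connected component of its Dynkin diagram, so g ≅ A_2 ⊕ B_7 (dimension 8 + 105 = 113).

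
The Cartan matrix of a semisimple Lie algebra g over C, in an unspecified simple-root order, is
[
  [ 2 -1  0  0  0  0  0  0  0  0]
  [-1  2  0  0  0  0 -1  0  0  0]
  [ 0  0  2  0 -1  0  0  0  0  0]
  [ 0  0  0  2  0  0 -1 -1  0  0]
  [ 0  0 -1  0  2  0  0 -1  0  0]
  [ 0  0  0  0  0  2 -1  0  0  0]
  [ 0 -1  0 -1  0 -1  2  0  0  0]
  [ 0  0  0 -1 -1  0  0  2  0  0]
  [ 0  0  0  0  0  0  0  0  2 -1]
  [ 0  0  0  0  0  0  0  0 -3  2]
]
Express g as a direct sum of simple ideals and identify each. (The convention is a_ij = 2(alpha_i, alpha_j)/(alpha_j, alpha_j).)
E_8 + G_2

The diagram associated to this matrix has two connected components: the simple roots {alpha_1, alpha_2, alpha_3, alpha_4, alpha_5, alpha_6, alpha_7, alpha_8} form a chain of 7 nodes with one extra node attached to the third node from one end (E_8), and {alpha_9, alpha_10} form two nodes joined by a triple edge (G_2). A semisimple Lie algebra decomposes uniquely as the direct sum of simple ideals, one per connected component of its Dynkin diagram, so g ≅ E_8 ⊕ G_2 (dimension 248 + 14 = 262).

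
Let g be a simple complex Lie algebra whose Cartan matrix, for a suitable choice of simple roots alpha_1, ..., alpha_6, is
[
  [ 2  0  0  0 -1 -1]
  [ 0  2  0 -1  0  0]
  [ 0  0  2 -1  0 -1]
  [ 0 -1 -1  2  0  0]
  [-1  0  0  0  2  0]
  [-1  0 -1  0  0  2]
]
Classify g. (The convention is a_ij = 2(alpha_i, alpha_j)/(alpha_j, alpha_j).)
A6

The matrix has rank 6 with 2's on the diagonal. Reading the off-diagonal entries as Dynkin edges (a single edge where a_ij = a_ji = -1; a double or triple edge where a_ij * a_ji = 2 or 3), the diagram is a chain of 6 nodes with single edges (A_6). One simple-root ordering that puts it in standard form is (alpha_5, alpha_1, alpha_6, alpha_3, alpha_4, alpha_2). So the algebra is type A_6, i.e. sl(7).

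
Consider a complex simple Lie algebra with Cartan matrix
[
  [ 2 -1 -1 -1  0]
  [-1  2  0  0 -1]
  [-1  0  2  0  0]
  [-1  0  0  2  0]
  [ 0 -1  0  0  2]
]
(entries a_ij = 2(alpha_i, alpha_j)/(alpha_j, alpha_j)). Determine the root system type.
D_5

The matrix has rank 5 with 2's on the diagonal. Reading the off-diagonal entries as Dynkin edges (a single edge where a_ij = a_ji = -1; a double or triple edge where a_ij * a_ji = 2 or 3), the diagram is a chain of 3 nodes with a fork of two nodes at one end (D_5). One simple-root ordering that puts it in standard form is (alpha_5, alpha_2, alpha_1, alpha_4, alpha_3). So the algebra is type D_5, i.e. so(10).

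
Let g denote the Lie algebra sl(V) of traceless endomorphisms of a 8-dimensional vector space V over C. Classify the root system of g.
A_7 (sl(8))

This is sl(8), which has dimension 8^2 - 1 = 63 and rank 8 - 1 = 7 (a Cartan subalgebra is the diagonal traceless matrices). In the classification of classical Lie algebras, the special linear algebra sl(n+1) has type A_n; here n = 7, so the Dynkin diagram is a chain of 7 nodes with single edges (A_7). Hence the type is A_7.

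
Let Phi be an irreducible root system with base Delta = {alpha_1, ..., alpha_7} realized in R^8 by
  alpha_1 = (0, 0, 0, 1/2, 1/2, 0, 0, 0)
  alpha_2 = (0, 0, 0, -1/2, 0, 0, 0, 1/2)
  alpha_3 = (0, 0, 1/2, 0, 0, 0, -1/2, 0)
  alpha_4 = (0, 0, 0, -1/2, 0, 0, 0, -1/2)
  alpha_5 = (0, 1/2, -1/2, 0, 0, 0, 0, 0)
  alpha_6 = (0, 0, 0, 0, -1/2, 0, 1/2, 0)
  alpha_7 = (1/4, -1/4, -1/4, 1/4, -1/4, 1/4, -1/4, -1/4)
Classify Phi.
Compute the Cartan integers a_ij = 2(alpha_i, alpha_j)/(alpha_j, alpha_j); the resulting 7x7 Cartan matrix is
[[2, -1, 0, -1, 0, -1, 0], [-1, 2, 0, 0, 0, 0, -1], [0, 0, 2, 0, -1, -1, 0], [-1, 0, 0, 2, 0, 0, 0], [0, 0, -1, 0, 2, 0, 0], [-1, 0, -1, 0, 0, 2, 0], [0, -1, 0, 0, 0, 0, 2]].
All simple roots have the same length, so the diagram is simply laced. The associated Dynkin diagram is a chain of 6 nodes with one extra node attached to the third node from one end (E_7), so the type is E_7.

E_7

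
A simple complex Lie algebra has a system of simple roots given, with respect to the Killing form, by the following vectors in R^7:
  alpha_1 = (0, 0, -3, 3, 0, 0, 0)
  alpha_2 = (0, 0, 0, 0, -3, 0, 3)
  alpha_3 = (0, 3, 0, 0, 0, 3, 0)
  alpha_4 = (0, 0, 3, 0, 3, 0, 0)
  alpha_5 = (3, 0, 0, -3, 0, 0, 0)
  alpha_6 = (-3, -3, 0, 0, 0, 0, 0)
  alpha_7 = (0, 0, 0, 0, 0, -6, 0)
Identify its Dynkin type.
Compute the Cartan integers a_ij = 2(alpha_i, alpha_j)/(alpha_j, alpha_j); the resulting 7x7 Cartan matrix is
[[2, 0, 0, -1, -1, 0, 0], [0, 2, 0, -1, 0, 0, 0], [0, 0, 2, 0, 0, -1, -1], [-1, -1, 0, 2, 0, 0, 0], [-1, 0, 0, 0, 2, -1, 0], [0, 0, -1, 0, -1, 2, 0], [0, 0, -2, 0, 0, 0, 2]].
The roots have two lengths (squared-length ratio 2:1); the short ones are alpha_{1,2,3,4,5,6}. The associated Dynkin diagram is a chain of 7 nodes with a double edge at one end; the terminal node there is the unique long simple root (C_7), so the type is C_7 (the algebra sp(14)).

C_7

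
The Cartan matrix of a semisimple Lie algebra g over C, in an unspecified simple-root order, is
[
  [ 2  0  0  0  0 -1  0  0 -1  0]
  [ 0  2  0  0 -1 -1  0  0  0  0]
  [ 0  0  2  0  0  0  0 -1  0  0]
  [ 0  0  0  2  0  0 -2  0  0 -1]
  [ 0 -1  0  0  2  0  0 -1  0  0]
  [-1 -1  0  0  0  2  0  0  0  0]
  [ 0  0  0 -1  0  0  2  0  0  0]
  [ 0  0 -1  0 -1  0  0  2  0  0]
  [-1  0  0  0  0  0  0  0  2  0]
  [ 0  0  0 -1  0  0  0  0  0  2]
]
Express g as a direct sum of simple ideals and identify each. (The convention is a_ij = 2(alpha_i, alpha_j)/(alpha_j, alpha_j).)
A_7 (sl(8)) + B_3 (so(7))

The diagram associated to this matrix has two connected components: the simple roots {alpha_1, alpha_2, alpha_3, alpha_5, alpha_6, alpha_8, alpha_9} form a chain of 7 nodes with single edges (A_7), and {alpha_4, alpha_7, alpha_10} form a chain of 3 nodes with a double edge at one end; the terminal node there is the unique short simple root (B_3). A semisimple Lie algebra decomposes uniquely as the direct sum of simple ideals, one per connected component of its Dynkin diagram, so g ≅ A_7 ⊕ B_3 (dimension 63 + 21 = 84).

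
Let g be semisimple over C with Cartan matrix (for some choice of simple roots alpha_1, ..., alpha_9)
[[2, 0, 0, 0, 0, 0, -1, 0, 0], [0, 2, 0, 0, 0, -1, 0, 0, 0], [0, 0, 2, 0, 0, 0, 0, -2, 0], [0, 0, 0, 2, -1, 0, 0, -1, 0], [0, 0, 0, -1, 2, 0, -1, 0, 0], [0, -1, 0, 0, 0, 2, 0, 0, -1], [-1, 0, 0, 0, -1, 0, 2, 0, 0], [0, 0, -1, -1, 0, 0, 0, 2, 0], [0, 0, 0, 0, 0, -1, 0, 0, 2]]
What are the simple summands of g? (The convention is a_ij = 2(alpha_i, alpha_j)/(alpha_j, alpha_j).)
The diagram associated to this matrix has two connected components: the simple roots {alpha_2, alpha_6, alpha_9} form a chain of 3 nodes with single edges (A_3), and {alpha_1, alpha_3, alpha_4, alpha_5, alpha_7, alpha_8} form a chain of 6 nodes with a double edge at one end; the terminal node there is the unique long simple root (C_6). A semisimple Lie algebra decomposes uniquely as the direct sum of simple ideals, one per connected component of its Dynkin diagram, so g ≅ A_3 ⊕ C_6 (dimension 15 + 78 = 93).

A_3 (sl(4)) + C_6 (sp(12))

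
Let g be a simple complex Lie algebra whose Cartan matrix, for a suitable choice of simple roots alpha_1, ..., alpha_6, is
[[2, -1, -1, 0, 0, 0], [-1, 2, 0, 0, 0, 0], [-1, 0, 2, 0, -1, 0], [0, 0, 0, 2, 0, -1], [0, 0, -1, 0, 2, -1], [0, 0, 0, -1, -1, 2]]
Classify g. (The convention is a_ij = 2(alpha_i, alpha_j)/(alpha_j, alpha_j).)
A_6 (sl(7))

The matrix has rank 6 with 2's on the diagonal. Reading the off-diagonal entries as Dynkin edges (a single edge where a_ij = a_ji = -1; a double or triple edge where a_ij * a_ji = 2 or 3), the diagram is a chain of 6 nodes with single edges (A_6). One simple-root ordering that puts it in standard form is (alpha_2, alpha_1, alpha_3, alpha_5, alpha_6, alpha_4). So the algebra is type A_6, i.e. sl(7).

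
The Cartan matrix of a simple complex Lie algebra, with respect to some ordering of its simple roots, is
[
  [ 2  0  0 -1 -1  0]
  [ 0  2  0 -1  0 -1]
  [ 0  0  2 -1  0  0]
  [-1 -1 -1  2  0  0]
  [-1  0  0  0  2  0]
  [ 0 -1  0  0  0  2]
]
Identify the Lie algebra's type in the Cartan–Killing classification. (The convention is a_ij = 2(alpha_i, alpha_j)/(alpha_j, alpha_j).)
The matrix has rank 6 with 2's on the diagonal. Reading the off-diagonal entries as Dynkin edges (a single edge where a_ij = a_ji = -1; a double or triple edge where a_ij * a_ji = 2 or 3), the diagram is a chain of 5 nodes with one extra node attached to the third node from one end (E_6). One simple-root ordering that puts it in standard form is (alpha_5, alpha_3, alpha_1, alpha_4, alpha_2, alpha_6). So the algebra is type E_6.

E_6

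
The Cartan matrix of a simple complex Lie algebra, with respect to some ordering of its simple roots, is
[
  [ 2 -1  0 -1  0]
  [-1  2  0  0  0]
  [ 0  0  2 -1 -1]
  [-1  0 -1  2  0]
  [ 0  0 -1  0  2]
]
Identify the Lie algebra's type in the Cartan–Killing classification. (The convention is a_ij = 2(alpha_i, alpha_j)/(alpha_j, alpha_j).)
A_5 (sl(6))

The matrix has rank 5 with 2's on the diagonal. Reading the off-diagonal entries as Dynkin edges (a single edge where a_ij = a_ji = -1; a double or triple edge where a_ij * a_ji = 2 or 3), the diagram is a chain of 5 nodes with single edges (A_5). One simple-root ordering that puts it in standard form is (alpha_2, alpha_1, alpha_4, alpha_3, alpha_5). So the algebra is type A_5, i.e. sl(6).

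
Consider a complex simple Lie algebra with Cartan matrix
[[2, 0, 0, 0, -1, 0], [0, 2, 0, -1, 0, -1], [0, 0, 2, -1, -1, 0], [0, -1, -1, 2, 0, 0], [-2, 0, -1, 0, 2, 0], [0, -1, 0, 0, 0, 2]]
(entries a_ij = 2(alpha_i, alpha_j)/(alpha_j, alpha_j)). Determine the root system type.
B_6 (so(13))

The matrix has rank 6 with 2's on the diagonal. Reading the off-diagonal entries as Dynkin edges (a single edge where a_ij = a_ji = -1; a double or triple edge where a_ij * a_ji = 2 or 3), the diagram is a chain of 6 nodes with a double edge at one end; the terminal node there is the unique short simple root (B_6). One simple-root ordering that puts it in standard form is (alpha_6, alpha_2, alpha_4, alpha_3, alpha_5, alpha_1). So the algebra is type B_6, i.e. so(13).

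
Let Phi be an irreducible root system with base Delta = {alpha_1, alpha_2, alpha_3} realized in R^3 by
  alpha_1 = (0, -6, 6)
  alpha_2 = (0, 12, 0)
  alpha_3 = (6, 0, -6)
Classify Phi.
type C_3

Compute the Cartan integers a_ij = 2(alpha_i, alpha_j)/(alpha_j, alpha_j); the resulting 3x3 Cartan matrix is
[[2, -1, -1], [-2, 2, 0], [-1, 0, 2]].
The roots have two lengths (squared-length ratio 2:1); the short ones are alpha_{1,3}. The associated Dynkin diagram is a chain of 3 nodes with a double edge at one end; the terminal node there is the unique long simple root (C_3), so the type is C_3 (the algebra sp(6)).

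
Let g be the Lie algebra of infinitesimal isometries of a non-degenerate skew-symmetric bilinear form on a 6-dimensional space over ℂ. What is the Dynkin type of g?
C3

This is sp(6), which has dimension 6(6+1)/2 = 21 and rank 6/2 = 3. In the classification of classical Lie algebras, the symplectic algebra sp(2n) has type C_n; here n = 3, so the Dynkin diagram is a chain of 3 nodes with a double edge at one end; the terminal node there is the unique long simple root (C_3). Hence the type is C_3.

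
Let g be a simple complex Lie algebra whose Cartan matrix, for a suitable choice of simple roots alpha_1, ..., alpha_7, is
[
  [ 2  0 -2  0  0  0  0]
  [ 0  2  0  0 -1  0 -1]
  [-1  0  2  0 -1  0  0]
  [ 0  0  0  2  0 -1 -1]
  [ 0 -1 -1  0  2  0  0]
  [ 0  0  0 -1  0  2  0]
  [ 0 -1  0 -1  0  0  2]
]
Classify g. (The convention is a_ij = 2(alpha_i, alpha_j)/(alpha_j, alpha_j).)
C_7 (sp(14))

The matrix has rank 7 with 2's on the diagonal. Reading the off-diagonal entries as Dynkin edges (a single edge where a_ij = a_ji = -1; a double or triple edge where a_ij * a_ji = 2 or 3), the diagram is a chain of 7 nodes with a double edge at one end; the terminal node there is the unique long simple root (C_7). One simple-root ordering that puts it in standard form is (alpha_6, alpha_4, alpha_7, alpha_2, alpha_5, alpha_3, alpha_1). So the algebra is type C_7, i.e. sp(14).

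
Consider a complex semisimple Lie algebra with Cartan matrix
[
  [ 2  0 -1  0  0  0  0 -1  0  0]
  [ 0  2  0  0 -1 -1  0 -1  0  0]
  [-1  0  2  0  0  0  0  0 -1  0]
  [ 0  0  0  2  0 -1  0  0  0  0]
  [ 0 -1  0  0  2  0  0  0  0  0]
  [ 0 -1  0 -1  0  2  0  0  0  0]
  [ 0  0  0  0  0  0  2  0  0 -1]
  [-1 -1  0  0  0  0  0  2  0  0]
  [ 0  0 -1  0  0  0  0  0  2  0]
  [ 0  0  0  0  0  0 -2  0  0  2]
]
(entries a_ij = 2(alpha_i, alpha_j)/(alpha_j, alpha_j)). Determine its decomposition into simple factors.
The diagram associated to this matrix has two connected components: the simple roots {alpha_7, alpha_10} form a chain of 2 nodes with a double edge at one end; the terminal node there is the unique short simple root (B_2), and {alpha_1, alpha_2, alpha_3, alpha_4, alpha_5, alpha_6, alpha_8, alpha_9} form a chain of 7 nodes with one extra node attached to the third node from one end (E_8). A semisimple Lie algebra decomposes uniquely as the direct sum of simple ideals, one per connected component of its Dynkin diagram, so g ≅ B_2 ⊕ E_8 (dimension 10 + 248 = 258).

B_2 (so(5)) + E_8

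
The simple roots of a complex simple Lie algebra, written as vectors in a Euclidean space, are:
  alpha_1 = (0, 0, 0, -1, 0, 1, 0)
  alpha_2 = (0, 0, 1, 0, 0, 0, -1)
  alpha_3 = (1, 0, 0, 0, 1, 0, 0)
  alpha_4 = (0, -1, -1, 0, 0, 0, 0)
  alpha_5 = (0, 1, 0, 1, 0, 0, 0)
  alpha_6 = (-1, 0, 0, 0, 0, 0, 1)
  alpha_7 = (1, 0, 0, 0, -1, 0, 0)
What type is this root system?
D_7

Compute the Cartan integers a_ij = 2(alpha_i, alpha_j)/(alpha_j, alpha_j); the resulting 7x7 Cartan matrix is
[[2, 0, 0, 0, -1, 0, 0], [0, 2, 0, -1, 0, -1, 0], [0, 0, 2, 0, 0, -1, 0], [0, -1, 0, 2, -1, 0, 0], [-1, 0, 0, -1, 2, 0, 0], [0, -1, -1, 0, 0, 2, -1], [0, 0, 0, 0, 0, -1, 2]].
All simple roots have the same length, so the diagram is simply laced. The associated Dynkin diagram is a chain of 5 nodes with a fork of two nodes at one end (D_7), so the type is D_7 (the algebra so(14)).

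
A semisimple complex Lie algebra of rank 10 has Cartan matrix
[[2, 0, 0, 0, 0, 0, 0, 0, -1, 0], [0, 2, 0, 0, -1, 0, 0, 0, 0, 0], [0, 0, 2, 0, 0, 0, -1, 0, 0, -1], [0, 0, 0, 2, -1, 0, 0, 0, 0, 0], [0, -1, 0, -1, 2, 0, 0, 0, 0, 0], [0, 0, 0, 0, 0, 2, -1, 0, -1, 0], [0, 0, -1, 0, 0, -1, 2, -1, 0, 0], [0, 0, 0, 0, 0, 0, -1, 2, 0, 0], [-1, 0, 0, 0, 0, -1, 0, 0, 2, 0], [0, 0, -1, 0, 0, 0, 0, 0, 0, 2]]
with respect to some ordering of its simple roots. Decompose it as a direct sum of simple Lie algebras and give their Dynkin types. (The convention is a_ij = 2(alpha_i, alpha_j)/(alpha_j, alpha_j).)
A_3 + E_7

The diagram associated to this matrix has two connected components: the simple roots {alpha_2, alpha_4, alpha_5} form a chain of 3 nodes with single edges (A_3), and {alpha_1, alpha_3, alpha_6, alpha_7, alpha_8, alpha_9, alpha_10} form a chain of 6 nodes with one extra node attached to the third node from one end (E_7). A semisimple Lie algebra decomposes uniquely as the direct sum of simple ideals, one per connected component of its Dynkin diagram, so g ≅ A_3 ⊕ E_7 (dimension 15 + 133 = 148).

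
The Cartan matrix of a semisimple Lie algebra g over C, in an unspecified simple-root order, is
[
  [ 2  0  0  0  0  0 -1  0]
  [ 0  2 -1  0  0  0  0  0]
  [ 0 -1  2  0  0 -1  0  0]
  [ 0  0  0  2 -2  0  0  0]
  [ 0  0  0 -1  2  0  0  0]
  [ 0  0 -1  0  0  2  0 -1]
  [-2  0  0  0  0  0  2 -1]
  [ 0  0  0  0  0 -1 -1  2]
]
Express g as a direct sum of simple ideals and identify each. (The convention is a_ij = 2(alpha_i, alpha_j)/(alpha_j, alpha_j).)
The diagram associated to this matrix has two connected components: the simple roots {alpha_4, alpha_5} form a chain of 2 nodes with a double edge at one end; the terminal node there is the unique short simple root (B_2), and {alpha_1, alpha_2, alpha_3, alpha_6, alpha_7, alpha_8} form a chain of 6 nodes with a double edge at one end; the terminal node there is the unique short simple root (B_6). A semisimple Lie algebra decomposes uniquely as the direct sum of simple ideals, one per connected component of its Dynkin diagram, so g ≅ B_2 ⊕ B_6 (dimension 10 + 78 = 88).

B2 + B6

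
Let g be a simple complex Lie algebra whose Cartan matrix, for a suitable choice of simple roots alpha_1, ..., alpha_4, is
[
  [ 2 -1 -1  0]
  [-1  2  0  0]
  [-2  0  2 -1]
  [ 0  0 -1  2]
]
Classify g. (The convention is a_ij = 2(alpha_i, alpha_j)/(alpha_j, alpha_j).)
F4

The matrix has rank 4 with 2's on the diagonal. Reading the off-diagonal entries as Dynkin edges (a single edge where a_ij = a_ji = -1; a double or triple edge where a_ij * a_ji = 2 or 3), the diagram is a chain of 4 nodes with a double edge between the middle two (F_4). One simple-root ordering that puts it in standard form is (alpha_4, alpha_3, alpha_1, alpha_2). So the algebra is type F_4.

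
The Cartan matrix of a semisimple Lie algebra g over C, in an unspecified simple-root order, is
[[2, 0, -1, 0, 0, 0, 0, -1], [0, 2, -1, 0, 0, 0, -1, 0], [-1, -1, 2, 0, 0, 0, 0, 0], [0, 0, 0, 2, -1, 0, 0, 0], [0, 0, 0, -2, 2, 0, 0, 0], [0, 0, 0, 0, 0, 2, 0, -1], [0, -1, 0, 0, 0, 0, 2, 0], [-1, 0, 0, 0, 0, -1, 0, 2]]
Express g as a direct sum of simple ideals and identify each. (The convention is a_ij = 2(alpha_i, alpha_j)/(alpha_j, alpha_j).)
The diagram associated to this matrix has two connected components: the simple roots {alpha_1, alpha_2, alpha_3, alpha_6, alpha_7, alpha_8} form a chain of 6 nodes with single edges (A_6), and {alpha_4, alpha_5} form a chain of 2 nodes with a double edge at one end; the terminal node there is the unique short simple root (B_2). A semisimple Lie algebra decomposes uniquely as the direct sum of simple ideals, one per connected component of its Dynkin diagram, so g ≅ A_6 ⊕ B_2 (dimension 48 + 10 = 58).

type A_6 ⊕ type B_2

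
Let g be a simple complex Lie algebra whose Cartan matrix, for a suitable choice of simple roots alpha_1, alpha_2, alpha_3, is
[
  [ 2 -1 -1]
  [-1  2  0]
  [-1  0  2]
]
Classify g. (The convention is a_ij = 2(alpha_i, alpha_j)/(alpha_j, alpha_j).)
The matrix has rank 3 with 2's on the diagonal. Reading the off-diagonal entries as Dynkin edges (a single edge where a_ij = a_ji = -1; a double or triple edge where a_ij * a_ji = 2 or 3), the diagram is a chain of 3 nodes with single edges (A_3). One simple-root ordering that puts it in standard form is (alpha_3, alpha_1, alpha_2). So the algebra is type A_3, i.e. sl(4).

A_3 (sl(4))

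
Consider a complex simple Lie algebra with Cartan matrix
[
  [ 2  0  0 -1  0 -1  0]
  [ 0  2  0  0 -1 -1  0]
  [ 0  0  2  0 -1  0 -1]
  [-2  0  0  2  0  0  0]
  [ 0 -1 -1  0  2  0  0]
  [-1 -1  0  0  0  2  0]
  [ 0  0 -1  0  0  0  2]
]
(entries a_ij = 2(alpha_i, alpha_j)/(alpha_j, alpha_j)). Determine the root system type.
type C_7

The matrix has rank 7 with 2's on the diagonal. Reading the off-diagonal entries as Dynkin edges (a single edge where a_ij = a_ji = -1; a double or triple edge where a_ij * a_ji = 2 or 3), the diagram is a chain of 7 nodes with a double edge at one end; the terminal node there is the unique long simple root (C_7). One simple-root ordering that puts it in standard form is (alpha_7, alpha_3, alpha_5, alpha_2, alpha_6, alpha_1, alpha_4). So the algebra is type C_7, i.e. sp(14).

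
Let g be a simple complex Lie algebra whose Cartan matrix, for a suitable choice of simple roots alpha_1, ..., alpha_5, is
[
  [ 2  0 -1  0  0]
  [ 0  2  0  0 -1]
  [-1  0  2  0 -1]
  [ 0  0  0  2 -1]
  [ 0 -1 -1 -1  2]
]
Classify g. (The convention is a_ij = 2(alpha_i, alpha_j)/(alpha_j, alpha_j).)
The matrix has rank 5 with 2's on the diagonal. Reading the off-diagonal entries as Dynkin edges (a single edge where a_ij = a_ji = -1; a double or triple edge where a_ij * a_ji = 2 or 3), the diagram is a chain of 3 nodes with a fork of two nodes at one end (D_5). One simple-root ordering that puts it in standard form is (alpha_1, alpha_3, alpha_5, alpha_4, alpha_2). So the algebra is type D_5, i.e. so(10).

D_5 (so(10))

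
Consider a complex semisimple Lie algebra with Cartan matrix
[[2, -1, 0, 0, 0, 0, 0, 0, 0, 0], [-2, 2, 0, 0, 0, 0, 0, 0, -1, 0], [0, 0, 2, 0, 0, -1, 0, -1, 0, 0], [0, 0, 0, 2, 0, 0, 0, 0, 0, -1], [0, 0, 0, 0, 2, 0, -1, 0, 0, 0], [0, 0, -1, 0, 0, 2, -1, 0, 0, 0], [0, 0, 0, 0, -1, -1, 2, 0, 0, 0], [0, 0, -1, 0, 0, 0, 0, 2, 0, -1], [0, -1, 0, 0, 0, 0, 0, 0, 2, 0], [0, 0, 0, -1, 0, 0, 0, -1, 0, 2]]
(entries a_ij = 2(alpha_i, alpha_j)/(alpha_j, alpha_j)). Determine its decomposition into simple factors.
The diagram associated to this matrix has two connected components: the simple roots {alpha_3, alpha_4, alpha_5, alpha_6, alpha_7, alpha_8, alpha_10} form a chain of 7 nodes with single edges (A_7), and {alpha_1, alpha_2, alpha_9} form a chain of 3 nodes with a double edge at one end; the terminal node there is the unique short simple root (B_3). A semisimple Lie algebra decomposes uniquely as the direct sum of simple ideals, one per connected component of its Dynkin diagram, so g ≅ A_7 ⊕ B_3 (dimension 63 + 21 = 84).

A7 + B3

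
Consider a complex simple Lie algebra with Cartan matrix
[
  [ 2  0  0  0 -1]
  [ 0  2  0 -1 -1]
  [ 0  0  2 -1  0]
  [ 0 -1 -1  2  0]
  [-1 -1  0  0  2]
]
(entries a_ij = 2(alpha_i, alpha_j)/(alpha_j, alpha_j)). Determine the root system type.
type A_5

The matrix has rank 5 with 2's on the diagonal. Reading the off-diagonal entries as Dynkin edges (a single edge where a_ij = a_ji = -1; a double or triple edge where a_ij * a_ji = 2 or 3), the diagram is a chain of 5 nodes with single edges (A_5). One simple-root ordering that puts it in standard form is (alpha_3, alpha_4, alpha_2, alpha_5, alpha_1). So the algebra is type A_5, i.e. sl(6).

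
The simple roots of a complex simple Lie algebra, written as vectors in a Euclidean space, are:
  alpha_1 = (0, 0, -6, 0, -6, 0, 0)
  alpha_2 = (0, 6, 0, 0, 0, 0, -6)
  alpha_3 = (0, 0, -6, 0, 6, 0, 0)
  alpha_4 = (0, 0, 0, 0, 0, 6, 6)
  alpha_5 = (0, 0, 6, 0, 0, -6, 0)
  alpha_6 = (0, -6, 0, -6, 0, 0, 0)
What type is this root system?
Compute the Cartan integers a_ij = 2(alpha_i, alpha_j)/(alpha_j, alpha_j); the resulting 6x6 Cartan matrix is
[[2, 0, 0, 0, -1, 0], [0, 2, 0, -1, 0, -1], [0, 0, 2, 0, -1, 0], [0, -1, 0, 2, -1, 0], [-1, 0, -1, -1, 2, 0], [0, -1, 0, 0, 0, 2]].
All simple roots have the same length, so the diagram is simply laced. The associated Dynkin diagram is a chain of 4 nodes with a fork of two nodes at one end (D_6), so the type is D_6 (the algebra so(12)).

D_6 (so(12))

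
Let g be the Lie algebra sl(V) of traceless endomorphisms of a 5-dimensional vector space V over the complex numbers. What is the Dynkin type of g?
A_4 (sl(5))

This is sl(5), which has dimension 5^2 - 1 = 24 and rank 5 - 1 = 4 (a Cartan subalgebra is the diagonal traceless matrices). In the classification of classical Lie algebras, the special linear algebra sl(n+1) has type A_n; here n = 4, so the Dynkin diagram is a chain of 4 nodes with single edges (A_4). Hence the type is A_4.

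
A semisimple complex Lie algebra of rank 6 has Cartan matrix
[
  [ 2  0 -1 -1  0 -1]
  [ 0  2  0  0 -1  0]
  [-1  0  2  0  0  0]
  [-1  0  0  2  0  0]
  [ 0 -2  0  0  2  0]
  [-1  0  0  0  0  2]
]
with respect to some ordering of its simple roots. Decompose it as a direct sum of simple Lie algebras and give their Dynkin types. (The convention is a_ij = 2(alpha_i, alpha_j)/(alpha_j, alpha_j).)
B_2 ⊕ D_4

The diagram associated to this matrix has two connected components: the simple roots {alpha_2, alpha_5} form a chain of 2 nodes with a double edge at one end; the terminal node there is the unique short simple root (B_2), and {alpha_1, alpha_3, alpha_4, alpha_6} form a chain of 2 nodes with a fork of two nodes at one end (D_4). A semisimple Lie algebra decomposes uniquely as the direct sum of simple ideals, one per connected component of its Dynkin diagram, so g ≅ B_2 ⊕ D_4 (dimension 10 + 28 = 38).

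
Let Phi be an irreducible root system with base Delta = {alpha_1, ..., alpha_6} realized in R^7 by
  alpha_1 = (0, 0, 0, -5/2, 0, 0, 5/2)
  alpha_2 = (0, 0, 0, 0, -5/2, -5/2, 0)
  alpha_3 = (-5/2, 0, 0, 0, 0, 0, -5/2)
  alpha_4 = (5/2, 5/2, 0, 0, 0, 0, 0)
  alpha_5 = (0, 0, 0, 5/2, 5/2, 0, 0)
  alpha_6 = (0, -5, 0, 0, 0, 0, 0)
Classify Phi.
C6

Compute the Cartan integers a_ij = 2(alpha_i, alpha_j)/(alpha_j, alpha_j); the resulting 6x6 Cartan matrix is
[[2, 0, -1, 0, -1, 0], [0, 2, 0, 0, -1, 0], [-1, 0, 2, -1, 0, 0], [0, 0, -1, 2, 0, -1], [-1, -1, 0, 0, 2, 0], [0, 0, 0, -2, 0, 2]].
The roots have two lengths (squared-length ratio 2:1); the short ones are alpha_{1,2,3,4,5}. The associated Dynkin diagram is a chain of 6 nodes with a double edge at one end; the terminal node there is the unique long simple root (C_6), so the type is C_6 (the algebra sp(12)).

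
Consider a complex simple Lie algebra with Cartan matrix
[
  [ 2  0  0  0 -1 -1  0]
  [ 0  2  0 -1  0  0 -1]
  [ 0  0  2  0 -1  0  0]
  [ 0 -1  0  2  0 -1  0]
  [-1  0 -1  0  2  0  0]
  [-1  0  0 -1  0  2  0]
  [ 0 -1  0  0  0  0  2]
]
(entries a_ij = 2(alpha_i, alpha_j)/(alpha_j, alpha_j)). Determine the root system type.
A_7 (sl(8))

The matrix has rank 7 with 2's on the diagonal. Reading the off-diagonal entries as Dynkin edges (a single edge where a_ij = a_ji = -1; a double or triple edge where a_ij * a_ji = 2 or 3), the diagram is a chain of 7 nodes with single edges (A_7). One simple-root ordering that puts it in standard form is (alpha_3, alpha_5, alpha_1, alpha_6, alpha_4, alpha_2, alpha_7). So the algebra is type A_7, i.e. sl(8).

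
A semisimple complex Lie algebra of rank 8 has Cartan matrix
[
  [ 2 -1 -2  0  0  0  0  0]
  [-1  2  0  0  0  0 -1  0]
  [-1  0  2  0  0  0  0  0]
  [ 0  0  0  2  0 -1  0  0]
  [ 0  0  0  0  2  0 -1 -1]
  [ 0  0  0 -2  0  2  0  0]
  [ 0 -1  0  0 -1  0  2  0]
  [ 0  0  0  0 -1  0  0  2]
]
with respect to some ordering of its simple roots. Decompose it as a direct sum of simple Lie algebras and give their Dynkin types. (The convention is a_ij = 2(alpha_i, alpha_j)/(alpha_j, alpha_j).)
The diagram associated to this matrix has two connected components: the simple roots {alpha_4, alpha_6} form a chain of 2 nodes with a double edge at one end; the terminal node there is the unique short simple root (B_2), and {alpha_1, alpha_2, alpha_3, alpha_5, alpha_7, alpha_8} form a chain of 6 nodes with a double edge at one end; the terminal node there is the unique short simple root (B_6). A semisimple Lie algebra decomposes uniquely as the direct sum of simple ideals, one per connected component of its Dynkin diagram, so g ≅ B_2 ⊕ B_6 (dimension 10 + 78 = 88).

B2 + B6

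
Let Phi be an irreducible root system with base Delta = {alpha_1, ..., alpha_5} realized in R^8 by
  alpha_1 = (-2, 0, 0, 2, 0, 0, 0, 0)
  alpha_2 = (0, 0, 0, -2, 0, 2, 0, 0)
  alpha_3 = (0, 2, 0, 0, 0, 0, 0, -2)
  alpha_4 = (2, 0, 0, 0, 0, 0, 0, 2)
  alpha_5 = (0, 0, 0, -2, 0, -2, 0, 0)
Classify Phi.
Compute the Cartan integers a_ij = 2(alpha_i, alpha_j)/(alpha_j, alpha_j); the resulting 5x5 Cartan matrix is
[[2, -1, 0, -1, -1], [-1, 2, 0, 0, 0], [0, 0, 2, -1, 0], [-1, 0, -1, 2, 0], [-1, 0, 0, 0, 2]].
All simple roots have the same length, so the diagram is simply laced. The associated Dynkin diagram is a chain of 3 nodes with a fork of two nodes at one end (D_5), so the type is D_5 (the algebra so(10)).

D5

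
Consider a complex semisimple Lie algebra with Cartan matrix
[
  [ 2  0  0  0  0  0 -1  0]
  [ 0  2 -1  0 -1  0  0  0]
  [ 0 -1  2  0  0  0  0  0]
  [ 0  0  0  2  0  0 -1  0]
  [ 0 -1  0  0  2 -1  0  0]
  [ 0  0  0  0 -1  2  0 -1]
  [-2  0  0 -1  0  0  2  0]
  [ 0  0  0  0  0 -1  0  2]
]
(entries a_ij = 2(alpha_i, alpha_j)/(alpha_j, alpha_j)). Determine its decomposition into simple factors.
The diagram associated to this matrix has two connected components: the simple roots {alpha_2, alpha_3, alpha_5, alpha_6, alpha_8} form a chain of 5 nodes with single edges (A_5), and {alpha_1, alpha_4, alpha_7} form a chain of 3 nodes with a double edge at one end; the terminal node there is the unique short simple root (B_3). A semisimple Lie algebra decomposes uniquely as the direct sum of simple ideals, one per connected component of its Dynkin diagram, so g ≅ A_5 ⊕ B_3 (dimension 35 + 21 = 56).

type A_5 ⊕ type B_3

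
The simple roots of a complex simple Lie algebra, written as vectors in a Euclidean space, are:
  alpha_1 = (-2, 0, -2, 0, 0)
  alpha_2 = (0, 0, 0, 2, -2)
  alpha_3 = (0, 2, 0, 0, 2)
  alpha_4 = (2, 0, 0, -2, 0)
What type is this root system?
Compute the Cartan integers a_ij = 2(alpha_i, alpha_j)/(alpha_j, alpha_j); the resulting 4x4 Cartan matrix is
[[2, 0, 0, -1], [0, 2, -1, -1], [0, -1, 2, 0], [-1, -1, 0, 2]].
All simple roots have the same length, so the diagram is simply laced. The associated Dynkin diagram is a chain of 4 nodes with single edges (A_4), so the type is A_4 (the algebra sl(5)).

A_4 (sl(5))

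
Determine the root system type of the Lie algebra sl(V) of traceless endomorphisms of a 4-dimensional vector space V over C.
This is sl(4), which has dimension 4^2 - 1 = 15 and rank 4 - 1 = 3 (a Cartan subalgebra is the diagonal traceless matrices). In the classification of classical Lie algebras, the special linear algebra sl(n+1) has type A_n; here n = 3, so the Dynkin diagram is a chain of 3 nodes with single edges (A_3). Hence the type is A_3.

A3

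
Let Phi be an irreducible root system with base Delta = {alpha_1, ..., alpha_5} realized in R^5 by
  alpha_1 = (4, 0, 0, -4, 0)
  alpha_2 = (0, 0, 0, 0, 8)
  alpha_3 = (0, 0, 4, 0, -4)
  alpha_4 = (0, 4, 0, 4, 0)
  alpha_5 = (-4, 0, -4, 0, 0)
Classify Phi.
type C_5

Compute the Cartan integers a_ij = 2(alpha_i, alpha_j)/(alpha_j, alpha_j); the resulting 5x5 Cartan matrix is
[[2, 0, 0, -1, -1], [0, 2, -2, 0, 0], [0, -1, 2, 0, -1], [-1, 0, 0, 2, 0], [-1, 0, -1, 0, 2]].
The roots have two lengths (squared-length ratio 2:1); the short ones are alpha_{1,3,4,5}. The associated Dynkin diagram is a chain of 5 nodes with a double edge at one end; the terminal node there is the unique long simple root (C_5), so the type is C_5 (the algebra sp(10)).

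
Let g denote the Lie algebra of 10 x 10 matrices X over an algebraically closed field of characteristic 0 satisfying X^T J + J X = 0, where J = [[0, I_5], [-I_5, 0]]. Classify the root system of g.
C5

This is sp(10), which has dimension 10(10+1)/2 = 55 and rank 10/2 = 5. In the classification of classical Lie algebras, the symplectic algebra sp(2n) has type C_n; here n = 5, so the Dynkin diagram is a chain of 5 nodes with a double edge at one end; the terminal node there is the unique long simple root (C_5). Hence the type is C_5.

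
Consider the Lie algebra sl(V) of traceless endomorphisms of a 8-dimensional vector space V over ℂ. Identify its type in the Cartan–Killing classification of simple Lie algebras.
This is sl(8), which has dimension 8^2 - 1 = 63 and rank 8 - 1 = 7 (a Cartan subalgebra is the diagonal traceless matrices). In the classification of classical Lie algebras, the special linear algebra sl(n+1) has type A_n; here n = 7, so the Dynkin diagram is a chain of 7 nodes with single edges (A_7). Hence the type is A_7.

A_7 (sl(8))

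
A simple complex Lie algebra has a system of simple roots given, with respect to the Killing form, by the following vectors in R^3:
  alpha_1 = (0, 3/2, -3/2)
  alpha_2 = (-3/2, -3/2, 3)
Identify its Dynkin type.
type G_2

Compute the Cartan integers a_ij = 2(alpha_i, alpha_j)/(alpha_j, alpha_j); the resulting 2x2 Cartan matrix is
[[2, -1], [-3, 2]].
The roots have two lengths (squared-length ratio 3:1); the short ones are alpha_{1}. The associated Dynkin diagram is two nodes joined by a triple edge (G_2), so the type is G_2.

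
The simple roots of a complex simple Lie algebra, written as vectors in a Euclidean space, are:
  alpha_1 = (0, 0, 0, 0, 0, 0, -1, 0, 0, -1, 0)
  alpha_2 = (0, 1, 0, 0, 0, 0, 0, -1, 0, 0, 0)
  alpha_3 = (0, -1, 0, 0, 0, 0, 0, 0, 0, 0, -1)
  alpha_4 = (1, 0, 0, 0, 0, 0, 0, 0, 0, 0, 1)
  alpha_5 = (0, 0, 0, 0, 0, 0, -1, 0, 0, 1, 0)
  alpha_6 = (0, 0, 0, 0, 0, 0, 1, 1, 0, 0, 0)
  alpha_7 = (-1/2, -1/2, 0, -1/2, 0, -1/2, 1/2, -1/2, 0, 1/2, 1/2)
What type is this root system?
E_7

Compute the Cartan integers a_ij = 2(alpha_i, alpha_j)/(alpha_j, alpha_j); the resulting 7x7 Cartan matrix is
[[2, 0, 0, 0, 0, -1, -1], [0, 2, -1, 0, 0, -1, 0], [0, -1, 2, -1, 0, 0, 0], [0, 0, -1, 2, 0, 0, 0], [0, 0, 0, 0, 2, -1, 0], [-1, -1, 0, 0, -1, 2, 0], [-1, 0, 0, 0, 0, 0, 2]].
All simple roots have the same length, so the diagram is simply laced. The associated Dynkin diagram is a chain of 6 nodes with one extra node attached to the third node from one end (E_7), so the type is E_7.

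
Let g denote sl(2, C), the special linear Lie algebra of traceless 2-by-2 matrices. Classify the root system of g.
A1

This is sl(2), which has dimension 2^2 - 1 = 3 and rank 2 - 1 = 1 (a Cartan subalgebra is the diagonal traceless matrices). In the classification of classical Lie algebras, the special linear algebra sl(n+1) has type A_n; here n = 1, so the Dynkin diagram is a chain of 1 nodes with single edges (A_1). Hence the type is A_1.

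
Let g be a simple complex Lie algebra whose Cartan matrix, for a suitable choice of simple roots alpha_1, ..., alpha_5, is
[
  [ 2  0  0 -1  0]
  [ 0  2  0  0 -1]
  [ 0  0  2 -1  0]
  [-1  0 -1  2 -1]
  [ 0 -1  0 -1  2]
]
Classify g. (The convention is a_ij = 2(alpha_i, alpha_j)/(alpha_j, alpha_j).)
D_5 (so(10))

The matrix has rank 5 with 2's on the diagonal. Reading the off-diagonal entries as Dynkin edges (a single edge where a_ij = a_ji = -1; a double or triple edge where a_ij * a_ji = 2 or 3), the diagram is a chain of 3 nodes with a fork of two nodes at one end (D_5). One simple-root ordering that puts it in standard form is (alpha_2, alpha_5, alpha_4, alpha_3, alpha_1). So the algebra is type D_5, i.e. so(10).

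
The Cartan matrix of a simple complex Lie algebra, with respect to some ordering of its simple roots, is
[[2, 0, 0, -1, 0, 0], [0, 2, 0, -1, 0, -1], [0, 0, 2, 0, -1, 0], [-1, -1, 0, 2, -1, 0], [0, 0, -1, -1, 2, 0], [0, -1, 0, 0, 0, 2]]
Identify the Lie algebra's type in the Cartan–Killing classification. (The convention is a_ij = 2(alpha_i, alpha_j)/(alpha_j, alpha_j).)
The matrix has rank 6 with 2's on the diagonal. Reading the off-diagonal entries as Dynkin edges (a single edge where a_ij = a_ji = -1; a double or triple edge where a_ij * a_ji = 2 or 3), the diagram is a chain of 5 nodes with one extra node attached to the third node from one end (E_6). One simple-root ordering that puts it in standard form is (alpha_6, alpha_1, alpha_2, alpha_4, alpha_5, alpha_3). So the algebra is type E_6.

E6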